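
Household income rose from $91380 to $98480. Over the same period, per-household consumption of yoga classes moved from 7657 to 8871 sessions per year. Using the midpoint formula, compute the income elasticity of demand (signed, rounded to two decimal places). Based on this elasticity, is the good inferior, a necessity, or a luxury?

%ΔQ = (8871 − 7657)/[( 7657 + 8871)/2] = 1214/8264 = 0.146902…
%ΔIncome = (98480 − 91380)/[( 91380 + 98480)/2] = 7100/94930 = 0.074791…
E_income = (1214/8264) / (7100/94930) = 1.9641…
E_income > 1 ⇒ normal good, luxury.

1.96; luxury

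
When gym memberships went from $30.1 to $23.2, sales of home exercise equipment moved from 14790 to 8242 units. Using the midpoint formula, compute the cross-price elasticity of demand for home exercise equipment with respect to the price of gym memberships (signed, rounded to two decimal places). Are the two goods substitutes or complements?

2.20; substitutes

%ΔQ_{home exercise equipment} = (8242 − 14790)/avg = -6548/11516 = -0.568600…
%ΔP_{gym memberships} = (23.2 − 30.1)/avg = -6.9/26.65 = -0.258911…
E_cross = (-6548/11516) / (-6.9/26.65) = 2.1961…
E_cross > 0 ⇒ the goods are substitutes.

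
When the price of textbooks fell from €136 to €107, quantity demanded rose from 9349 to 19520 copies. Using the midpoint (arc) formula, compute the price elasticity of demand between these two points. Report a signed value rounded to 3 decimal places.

-2.952

%ΔQ = (19520 − 9349) / [(9349 + 19520)/2] = 10171/14434.5 = 0.704631…
%ΔP = (107 − 136) / [(136 + 107)/2] = -29/121.5 = -0.238683…
Arc Ed = %ΔQ / %ΔP = (10171/14434.5) / (-29/121.5) = -2.95216…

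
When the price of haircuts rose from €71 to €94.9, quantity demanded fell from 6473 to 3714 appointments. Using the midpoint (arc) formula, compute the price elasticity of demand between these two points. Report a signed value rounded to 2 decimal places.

%ΔQ = (3714 − 6473) / [(6473 + 3714)/2] = -2759/5093.5 = -0.541670…
%ΔP = (94.9 − 71) / [(71 + 94.9)/2] = 23.9/82.95 = 0.288125…
Arc Ed = %ΔQ / %ΔP = (-2759/5093.5) / (23.9/82.95) = -1.8799…

-1.88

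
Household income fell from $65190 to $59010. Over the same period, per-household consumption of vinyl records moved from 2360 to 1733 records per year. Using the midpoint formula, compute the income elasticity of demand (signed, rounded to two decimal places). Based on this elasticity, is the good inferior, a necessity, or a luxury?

%ΔQ = (1733 − 2360)/[( 2360 + 1733)/2] = -627/2046.5 = -0.306376…
%ΔIncome = (59010 − 65190)/[( 65190 + 59010)/2] = -6180/62100 = -0.099516…
E_income = (-627/2046.5) / (-6180/62100) = 3.0786…
E_income > 1 ⇒ normal good, luxury.

3.08; luxury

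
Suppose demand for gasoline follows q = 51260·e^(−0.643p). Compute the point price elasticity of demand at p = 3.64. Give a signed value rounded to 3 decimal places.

dq/dp = −0.643·q = -3173.33. At p = 3.64, q = 4935.19.
Ed = (dq/dp)·(p/q) = (-3173.33) × (3.64/4935.19) = -2.34052

-2.341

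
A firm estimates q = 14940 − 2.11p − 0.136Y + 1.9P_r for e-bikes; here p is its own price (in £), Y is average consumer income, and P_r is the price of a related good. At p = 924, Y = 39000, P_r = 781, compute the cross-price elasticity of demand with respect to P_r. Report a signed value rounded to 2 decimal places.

At the given values, q = 14940 − 2.11(924) − 0.136(39000) + 1.9(781) = 9170.26.
∂q/∂P_r = 1.9.
E = (1.9) × (781/9170.26) = 0.1618…

0.16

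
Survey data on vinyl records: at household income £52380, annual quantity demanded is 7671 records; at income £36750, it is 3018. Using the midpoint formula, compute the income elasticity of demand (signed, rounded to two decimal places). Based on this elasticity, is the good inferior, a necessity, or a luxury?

%ΔQ = (3018 − 7671)/[( 7671 + 3018)/2] = -4653/5344.5 = -0.870614…
%ΔIncome = (36750 − 52380)/[( 52380 + 36750)/2] = -15630/44565 = -0.350723…
E_income = (-4653/5344.5) / (-15630/44565) = 2.4823…
E_income > 1 ⇒ normal good, luxury.

2.48; luxury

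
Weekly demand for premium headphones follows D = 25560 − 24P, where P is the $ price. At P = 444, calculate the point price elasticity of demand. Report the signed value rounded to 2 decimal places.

dD/dP = −24. At P = 444, D = 25560 − 24(444) = 14904.
Ed = (dD/dP)·(P/D) = −24 × (444/14904) = -0.7149…

-0.71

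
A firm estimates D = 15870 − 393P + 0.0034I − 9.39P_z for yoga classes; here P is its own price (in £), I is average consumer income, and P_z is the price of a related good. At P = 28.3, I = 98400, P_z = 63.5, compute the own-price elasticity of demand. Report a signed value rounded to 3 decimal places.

At the given values, D = 15870 − 393(28.3) + 0.0034(98400) − 9.39(63.5) = 4486.395.
∂D/∂P = −393.
E = (-393) × (28.3/4486.395) = -2.47902…

-2.479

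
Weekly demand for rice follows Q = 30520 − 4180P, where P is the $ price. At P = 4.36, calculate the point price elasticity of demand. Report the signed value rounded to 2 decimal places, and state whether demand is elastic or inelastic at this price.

-1.48; elastic

dQ/dP = −4180. At P = 4.36, Q = 30520 − 4180(4.36) = 12295.2.
Ed = (dQ/dP)·(P/Q) = −4180 × (4.36/12295.2) = -1.4822…
|Ed| = 1.48 > 1, so demand is elastic.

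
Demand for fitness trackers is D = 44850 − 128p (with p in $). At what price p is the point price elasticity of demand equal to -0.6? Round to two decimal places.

131.40

Ed = −128p/(44850 − 128p). Set this equal to -0.6:
128p = 0.6·(44850 − 128p) ⇒ 128p(1 + 0.6) = 0.6·44850
p = 0.6·44850 / (128·1.6) = 131.3964…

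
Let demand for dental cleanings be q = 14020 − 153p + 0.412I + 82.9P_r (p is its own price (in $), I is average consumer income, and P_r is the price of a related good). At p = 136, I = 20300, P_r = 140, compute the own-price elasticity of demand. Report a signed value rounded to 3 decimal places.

At the given values, q = 14020 − 153(136) + 0.412(20300) + 82.9(140) = 13181.6.
∂q/∂p = −153.
E = (-153) × (136/13181.6) = -1.57856…

-1.579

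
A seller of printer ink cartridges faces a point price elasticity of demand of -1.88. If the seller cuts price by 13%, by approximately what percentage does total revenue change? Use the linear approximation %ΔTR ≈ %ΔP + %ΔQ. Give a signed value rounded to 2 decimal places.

%ΔQ ≈ Ed × %ΔP = (-1.88) × (-13%) = +24.4400%
%ΔTR ≈ %ΔP + %ΔQ = (-13%) + (+24.4400%) = +11.4400%

+11.44%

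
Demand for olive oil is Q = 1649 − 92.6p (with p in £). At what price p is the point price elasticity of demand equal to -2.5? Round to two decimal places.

Ed = −92.6p/(1649 − 92.6p). Set this equal to -2.5:
92.6p = 2.5·(1649 − 92.6p) ⇒ 92.6p(1 + 2.5) = 2.5·1649
p = 2.5·1649 / (92.6·3.5) = 12.7198…

12.72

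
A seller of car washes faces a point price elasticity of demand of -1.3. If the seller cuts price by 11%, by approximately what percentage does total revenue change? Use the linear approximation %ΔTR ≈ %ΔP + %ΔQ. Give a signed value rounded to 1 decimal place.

+3.3%

%ΔQ ≈ Ed × %ΔP = (-1.3) × (-11%) = +14.3000%
%ΔTR ≈ %ΔP + %ΔQ = (-11%) + (+14.3000%) = +3.3000%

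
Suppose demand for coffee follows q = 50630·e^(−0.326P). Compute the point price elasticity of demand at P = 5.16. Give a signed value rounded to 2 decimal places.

dq/dP = −0.326·q = -3069.54. At P = 5.16, q = 9415.75.
Ed = (dq/dP)·(P/q) = (-3069.54) × (5.16/9415.75) = -1.6821…

-1.68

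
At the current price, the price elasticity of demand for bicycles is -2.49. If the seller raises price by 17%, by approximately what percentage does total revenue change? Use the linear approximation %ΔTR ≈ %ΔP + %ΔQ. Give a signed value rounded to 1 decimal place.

%ΔQ ≈ Ed × %ΔP = (-2.49) × (+17%) = -42.3300%
%ΔTR ≈ %ΔP + %ΔQ = (+17%) + (-42.3300%) = -25.3300%

-25.3%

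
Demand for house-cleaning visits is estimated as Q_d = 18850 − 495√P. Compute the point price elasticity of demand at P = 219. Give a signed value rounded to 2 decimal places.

-0.32

dQ_d/dP = −495/(2√P) = -16.7245. At P = 219, Q_d = 11524.7.
Ed = (dQ_d/dP)·(P/Q_d) = (-16.7245) × (219/11524.7) = -0.3178…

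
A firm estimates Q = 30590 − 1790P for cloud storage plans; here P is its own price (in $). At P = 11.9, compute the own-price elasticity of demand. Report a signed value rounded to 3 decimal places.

-2.293

At the given values, Q = 30590 − 1790(11.9) = 9289.
∂Q/∂P = −1790.
E = (-1790) × (11.9/9289) = -2.29314…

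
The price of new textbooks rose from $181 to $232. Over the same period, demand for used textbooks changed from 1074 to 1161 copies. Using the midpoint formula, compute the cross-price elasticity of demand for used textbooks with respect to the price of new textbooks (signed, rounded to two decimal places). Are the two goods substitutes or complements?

0.32; substitutes

%ΔQ_{used textbooks} = (1161 − 1074)/avg = 87/1117.5 = 0.077852…
%ΔP_{new textbooks} = (232 − 181)/avg = 51/206.5 = 0.246973…
E_cross = (87/1117.5) / (51/206.5) = 0.3152…
E_cross > 0 ⇒ the goods are substitutes.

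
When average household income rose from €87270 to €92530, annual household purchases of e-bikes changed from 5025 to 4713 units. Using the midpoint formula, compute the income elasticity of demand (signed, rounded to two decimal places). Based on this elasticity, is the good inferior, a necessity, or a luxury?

%ΔQ = (4713 − 5025)/[( 5025 + 4713)/2] = -312/4869 = -0.064078…
%ΔIncome = (92530 − 87270)/[( 87270 + 92530)/2] = 5260/89900 = 0.058509…
E_income = (-312/4869) / (5260/89900) = -1.0951…
E_income < 0 ⇒ inferior good.

-1.10; inferior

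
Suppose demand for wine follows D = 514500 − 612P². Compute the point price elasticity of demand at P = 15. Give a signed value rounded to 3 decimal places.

-0.731

dD/dP = −2·612·P = -18360. At P = 15, D = 376800.
Ed = (dD/dP)·(P/D) = (-18360) × (15/376800) = -0.73089…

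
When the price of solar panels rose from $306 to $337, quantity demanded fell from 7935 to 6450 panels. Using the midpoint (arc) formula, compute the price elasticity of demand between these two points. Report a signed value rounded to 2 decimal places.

-2.14

%ΔQ = (6450 − 7935) / [(7935 + 6450)/2] = -1485/7192.5 = -0.206465…
%ΔP = (337 − 306) / [(306 + 337)/2] = 31/321.5 = 0.096423…
Arc Ed = %ΔQ / %ΔP = (-1485/7192.5) / (31/321.5) = -2.1412…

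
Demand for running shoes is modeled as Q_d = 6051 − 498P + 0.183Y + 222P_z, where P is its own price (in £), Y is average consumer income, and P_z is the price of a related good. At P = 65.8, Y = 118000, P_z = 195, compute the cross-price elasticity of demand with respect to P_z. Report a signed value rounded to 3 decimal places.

At the given values, Q_d = 6051 − 498(65.8) + 0.183(118000) + 222(195) = 38166.6.
∂Q_d/∂P_z = 222.
E = (222) × (195/38166.6) = 1.13423…

1.134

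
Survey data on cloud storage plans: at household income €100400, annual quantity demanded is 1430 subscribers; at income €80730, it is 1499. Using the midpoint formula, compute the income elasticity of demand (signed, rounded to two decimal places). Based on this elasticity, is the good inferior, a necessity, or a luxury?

%ΔQ = (1499 − 1430)/[( 1430 + 1499)/2] = 69/1464.5 = 0.047115…
%ΔIncome = (80730 − 100400)/[( 100400 + 80730)/2] = -19670/90565 = -0.217192…
E_income = (69/1464.5) / (-19670/90565) = -0.2169…
E_income < 0 ⇒ inferior good.

-0.22; inferior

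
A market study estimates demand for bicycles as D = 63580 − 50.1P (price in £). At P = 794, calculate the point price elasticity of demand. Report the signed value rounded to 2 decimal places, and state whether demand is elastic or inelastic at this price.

dD/dP = −50.1. At P = 794, D = 63580 − 50.1(794) = 23800.6.
Ed = (dD/dP)·(P/D) = −50.1 × (794/23800.6) = -1.6713…
|Ed| = 1.67 > 1, so demand is elastic.

-1.67; elastic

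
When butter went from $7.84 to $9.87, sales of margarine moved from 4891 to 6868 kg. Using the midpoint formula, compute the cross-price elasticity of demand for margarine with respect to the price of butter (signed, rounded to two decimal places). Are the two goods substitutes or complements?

%ΔQ_{margarine} = (6868 − 4891)/avg = 1977/5879.5 = 0.336253…
%ΔP_{butter} = (9.87 − 7.84)/avg = 2.03/8.855 = 0.229249…
E_cross = (1977/5879.5) / (2.03/8.855) = 1.4667…
E_cross > 0 ⇒ the goods are substitutes.

1.47; substitutes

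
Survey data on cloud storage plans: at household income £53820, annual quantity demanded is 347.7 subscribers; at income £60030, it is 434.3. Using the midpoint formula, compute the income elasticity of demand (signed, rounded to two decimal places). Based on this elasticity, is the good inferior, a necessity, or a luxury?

%ΔQ = (434.3 − 347.7)/[( 347.7 + 434.3)/2] = 86.6/391 = 0.221483…
%ΔIncome = (60030 − 53820)/[( 53820 + 60030)/2] = 6210/56925 = 0.109090…
E_income = (86.6/391) / (6210/56925) = 2.0302…
E_income > 1 ⇒ normal good, luxury.

2.03; luxury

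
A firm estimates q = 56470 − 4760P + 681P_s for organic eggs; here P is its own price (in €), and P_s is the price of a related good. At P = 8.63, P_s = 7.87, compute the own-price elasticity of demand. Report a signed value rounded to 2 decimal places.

At the given values, q = 56470 − 4760(8.63) + 681(7.87) = 20750.67.
∂q/∂P = −4760.
E = (-4760) × (8.63/20750.67) = -1.9796…

-1.98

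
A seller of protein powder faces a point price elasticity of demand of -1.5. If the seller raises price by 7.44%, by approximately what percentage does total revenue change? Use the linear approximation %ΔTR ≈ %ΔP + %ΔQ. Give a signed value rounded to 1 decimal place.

%ΔQ ≈ Ed × %ΔP = (-1.5) × (+7.44%) = -11.1600%
%ΔTR ≈ %ΔP + %ΔQ = (+7.44%) + (-11.1600%) = -3.7200%

-3.7%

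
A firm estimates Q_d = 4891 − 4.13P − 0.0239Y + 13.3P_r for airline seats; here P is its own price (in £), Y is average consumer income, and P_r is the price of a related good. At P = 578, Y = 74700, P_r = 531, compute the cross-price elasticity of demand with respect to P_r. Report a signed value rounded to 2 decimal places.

At the given values, Q_d = 4891 − 4.13(578) − 0.0239(74700) + 13.3(531) = 7780.83.
∂Q_d/∂P_r = 13.3.
E = (13.3) × (531/7780.83) = 0.9076…

0.91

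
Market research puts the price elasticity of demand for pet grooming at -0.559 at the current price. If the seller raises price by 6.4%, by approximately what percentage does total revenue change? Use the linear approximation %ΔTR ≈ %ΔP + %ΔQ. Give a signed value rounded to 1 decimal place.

%ΔQ ≈ Ed × %ΔP = (-0.559) × (+6.4%) = -3.5776%
%ΔTR ≈ %ΔP + %ΔQ = (+6.4%) + (-3.5776%) = +2.8224%

+2.8%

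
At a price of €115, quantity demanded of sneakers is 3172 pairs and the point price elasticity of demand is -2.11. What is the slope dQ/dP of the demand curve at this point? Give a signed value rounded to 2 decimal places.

Ed = (dQ/dP)·(P/Q) ⇒ dQ/dP = Ed·Q/P = (-2.11)·3172/115 = -58.1993…

-58.20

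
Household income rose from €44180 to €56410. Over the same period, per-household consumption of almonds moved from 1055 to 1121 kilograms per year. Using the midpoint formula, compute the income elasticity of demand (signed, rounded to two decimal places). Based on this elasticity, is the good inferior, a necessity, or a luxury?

0.25; necessity

%ΔQ = (1121 − 1055)/[( 1055 + 1121)/2] = 66/1088 = 0.060661…
%ΔIncome = (56410 − 44180)/[( 44180 + 56410)/2] = 12230/50295 = 0.243165…
E_income = (66/1088) / (12230/50295) = 0.2494…
0 < E_income < 1 ⇒ normal good, necessity.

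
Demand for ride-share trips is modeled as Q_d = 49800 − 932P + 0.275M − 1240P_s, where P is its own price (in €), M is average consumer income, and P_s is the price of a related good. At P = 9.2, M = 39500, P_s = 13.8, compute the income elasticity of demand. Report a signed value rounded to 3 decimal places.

0.311

At the given values, Q_d = 49800 − 932(9.2) + 0.275(39500) − 1240(13.8) = 34976.1.
∂Q_d/∂M = 0.275.
E = (0.275) × (39500/34976.1) = 0.31056…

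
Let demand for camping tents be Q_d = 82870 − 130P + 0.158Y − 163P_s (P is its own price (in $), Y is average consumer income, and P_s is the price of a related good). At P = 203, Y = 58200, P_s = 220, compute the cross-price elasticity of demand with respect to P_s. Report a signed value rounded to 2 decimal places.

-1.20

At the given values, Q_d = 82870 − 130(203) + 0.158(58200) − 163(220) = 29815.6.
∂Q_d/∂P_s = -163.
E = (-163) × (220/29815.6) = -1.2027…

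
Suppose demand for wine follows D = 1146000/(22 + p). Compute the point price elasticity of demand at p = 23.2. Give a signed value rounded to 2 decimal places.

-0.51

dD/dp = −1146000/(22 + p)² = -560.929. At p = 23.2, D = 25354.
Ed = (dD/dp)·(p/D) = (-560.929) × (23.2/25354) = -0.5132…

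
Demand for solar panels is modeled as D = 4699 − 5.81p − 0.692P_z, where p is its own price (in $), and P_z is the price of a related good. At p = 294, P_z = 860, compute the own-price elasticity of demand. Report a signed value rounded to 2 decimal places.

At the given values, D = 4699 − 5.81(294) − 0.692(860) = 2395.74.
∂D/∂p = −5.81.
E = (-5.81) × (294/2395.74) = -0.7129…

-0.71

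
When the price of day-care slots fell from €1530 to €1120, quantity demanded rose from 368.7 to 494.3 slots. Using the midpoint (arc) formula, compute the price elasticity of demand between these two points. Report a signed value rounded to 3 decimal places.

%ΔQ = (494.3 − 368.7) / [(368.7 + 494.3)/2] = 125.6/431.5 = 0.291077…
%ΔP = (1120 − 1530) / [(1530 + 1120)/2] = -410/1325 = -0.309433…
Arc Ed = %ΔQ / %ΔP = (125.6/431.5) / (-410/1325) = -0.94067…

-0.941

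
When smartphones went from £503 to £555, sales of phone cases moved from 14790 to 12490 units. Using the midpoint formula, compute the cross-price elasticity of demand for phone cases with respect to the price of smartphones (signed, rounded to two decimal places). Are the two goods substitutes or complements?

%ΔQ_{phone cases} = (12490 − 14790)/avg = -2300/13640 = -0.168621…
%ΔP_{smartphones} = (555 − 503)/avg = 52/529 = 0.098298…
E_cross = (-2300/13640) / (52/529) = -1.7154…
E_cross < 0 ⇒ the goods are complements.

-1.72; complements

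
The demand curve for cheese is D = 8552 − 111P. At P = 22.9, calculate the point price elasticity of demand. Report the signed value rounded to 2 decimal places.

dD/dP = −111. At P = 22.9, D = 8552 − 111(22.9) = 6010.1.
Ed = (dD/dP)·(P/D) = −111 × (22.9/6010.1) = -0.4229…

-0.42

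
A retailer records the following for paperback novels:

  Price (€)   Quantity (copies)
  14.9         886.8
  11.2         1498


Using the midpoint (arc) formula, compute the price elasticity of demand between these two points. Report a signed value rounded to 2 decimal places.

%ΔQ = (1498 − 886.8) / [(886.8 + 1498)/2] = 611.2/1192.4 = 0.512579…
%ΔP = (11.2 − 14.9) / [(14.9 + 11.2)/2] = -3.7/13.05 = -0.283524…
Arc Ed = %ΔQ / %ΔP = (611.2/1192.4) / (-3.7/13.05) = -1.8078…

-1.81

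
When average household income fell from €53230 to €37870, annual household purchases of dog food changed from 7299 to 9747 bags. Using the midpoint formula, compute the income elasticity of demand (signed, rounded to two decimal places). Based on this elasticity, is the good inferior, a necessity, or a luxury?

%ΔQ = (9747 − 7299)/[( 7299 + 9747)/2] = 2448/8523 = 0.287222…
%ΔIncome = (37870 − 53230)/[( 53230 + 37870)/2] = -15360/45550 = -0.337211…
E_income = (2448/8523) / (-15360/45550) = -0.8517…
E_income < 0 ⇒ inferior good.

-0.85; inferior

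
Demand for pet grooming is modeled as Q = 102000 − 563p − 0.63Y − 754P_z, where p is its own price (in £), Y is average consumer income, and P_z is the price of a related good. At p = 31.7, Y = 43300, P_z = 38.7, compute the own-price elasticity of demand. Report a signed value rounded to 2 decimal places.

-0.64

At the given values, Q = 102000 − 563(31.7) − 0.63(43300) − 754(38.7) = 27694.1.
∂Q/∂p = −563.
E = (-563) × (31.7/27694.1) = -0.6444…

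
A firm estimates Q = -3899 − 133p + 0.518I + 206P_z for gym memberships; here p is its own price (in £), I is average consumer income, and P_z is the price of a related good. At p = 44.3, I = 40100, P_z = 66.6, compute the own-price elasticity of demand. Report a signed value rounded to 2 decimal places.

-0.24

At the given values, Q = -3899 − 133(44.3) + 0.518(40100) + 206(66.6) = 24700.5.
∂Q/∂p = −133.
E = (-133) × (44.3/24700.5) = -0.2385…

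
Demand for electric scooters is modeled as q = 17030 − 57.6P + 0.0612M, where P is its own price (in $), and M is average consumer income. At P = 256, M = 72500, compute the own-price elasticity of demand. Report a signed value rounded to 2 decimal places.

-2.19

At the given values, q = 17030 − 57.6(256) + 0.0612(72500) = 6721.4.
∂q/∂P = −57.6.
E = (-57.6) × (256/6721.4) = -2.1938…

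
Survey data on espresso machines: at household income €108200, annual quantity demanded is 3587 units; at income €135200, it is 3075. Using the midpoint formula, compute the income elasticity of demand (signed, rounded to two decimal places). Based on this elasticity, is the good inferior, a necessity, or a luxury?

%ΔQ = (3075 − 3587)/[( 3587 + 3075)/2] = -512/3331 = -0.153707…
%ΔIncome = (135200 − 108200)/[( 108200 + 135200)/2] = 27000/121700 = 0.221857…
E_income = (-512/3331) / (27000/121700) = -0.6928…
E_income < 0 ⇒ inferior good.

-0.69; inferior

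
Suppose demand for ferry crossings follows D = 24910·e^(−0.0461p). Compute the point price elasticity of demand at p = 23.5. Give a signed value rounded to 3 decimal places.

-1.083

dD/dp = −0.0461·D = -388.671. At p = 23.5, D = 8431.03.
Ed = (dD/dp)·(p/D) = (-388.671) × (23.5/8431.03) = -1.08335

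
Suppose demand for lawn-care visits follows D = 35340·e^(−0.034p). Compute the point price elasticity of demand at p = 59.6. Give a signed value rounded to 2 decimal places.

-2.03

dD/dp = −0.034·D = -158.377. At p = 59.6, D = 4658.14.
Ed = (dD/dp)·(p/D) = (-158.377) × (59.6/4658.14) = -2.0264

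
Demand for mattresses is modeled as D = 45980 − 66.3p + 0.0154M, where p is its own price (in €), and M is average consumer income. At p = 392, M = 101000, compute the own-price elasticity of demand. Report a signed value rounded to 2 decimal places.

At the given values, D = 45980 − 66.3(392) + 0.0154(101000) = 21545.8.
∂D/∂p = −66.3.
E = (-66.3) × (392/21545.8) = -1.2062…

-1.21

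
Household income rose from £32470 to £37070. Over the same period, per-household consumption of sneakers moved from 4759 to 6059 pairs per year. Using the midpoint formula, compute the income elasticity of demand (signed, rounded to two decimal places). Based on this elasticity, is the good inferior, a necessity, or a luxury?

1.82; luxury

%ΔQ = (6059 − 4759)/[( 4759 + 6059)/2] = 1300/5409 = 0.240340…
%ΔIncome = (37070 − 32470)/[( 32470 + 37070)/2] = 4600/34770 = 0.132297…
E_income = (1300/5409) / (4600/34770) = 1.8166…
E_income > 1 ⇒ normal good, luxury.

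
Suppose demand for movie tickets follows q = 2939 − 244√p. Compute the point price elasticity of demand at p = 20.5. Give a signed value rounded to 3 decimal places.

dq/dp = −244/(2√p) = -26.9453. At p = 20.5, q = 1834.24.
Ed = (dq/dp)·(p/q) = (-26.9453) × (20.5/1834.24) = -0.30114…

-0.301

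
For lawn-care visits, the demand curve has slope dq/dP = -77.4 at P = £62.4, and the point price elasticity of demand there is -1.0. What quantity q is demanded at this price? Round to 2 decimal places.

Ed = (dq/dP)·(P/q) ⇒ q = (dq/dP)·P/Ed = (-77.4)·62.4/(-1.0) = 4829.76

4829.76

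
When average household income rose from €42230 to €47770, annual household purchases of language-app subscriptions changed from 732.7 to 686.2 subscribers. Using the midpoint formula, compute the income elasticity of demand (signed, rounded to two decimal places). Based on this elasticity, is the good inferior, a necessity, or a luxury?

%ΔQ = (686.2 − 732.7)/[( 732.7 + 686.2)/2] = -46.5/709.45 = -0.065543…
%ΔIncome = (47770 − 42230)/[( 42230 + 47770)/2] = 5540/45000 = 0.123111…
E_income = (-46.5/709.45) / (5540/45000) = -0.5323…
E_income < 0 ⇒ inferior good.

-0.53; inferior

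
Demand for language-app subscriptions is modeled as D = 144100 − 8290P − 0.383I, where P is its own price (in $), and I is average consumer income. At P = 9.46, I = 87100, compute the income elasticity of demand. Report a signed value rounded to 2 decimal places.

At the given values, D = 144100 − 8290(9.46) − 0.383(87100) = 32317.3.
∂D/∂I = -0.383.
E = (-0.383) × (87100/32317.3) = -1.0322…

-1.03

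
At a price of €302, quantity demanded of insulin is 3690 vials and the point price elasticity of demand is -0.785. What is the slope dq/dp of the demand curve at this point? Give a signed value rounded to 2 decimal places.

Ed = (dq/dp)·(p/q) ⇒ dq/dp = Ed·q/p = (-0.785)·3690/302 = -9.5915…

-9.59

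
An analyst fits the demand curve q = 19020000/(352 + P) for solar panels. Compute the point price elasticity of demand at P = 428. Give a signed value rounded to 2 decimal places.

-0.55

dq/dP = −19020000/(352 + P)² = -31.2623. At P = 428, q = 24384.6.
Ed = (dq/dP)·(P/q) = (-31.2623) × (428/24384.6) = -0.5487…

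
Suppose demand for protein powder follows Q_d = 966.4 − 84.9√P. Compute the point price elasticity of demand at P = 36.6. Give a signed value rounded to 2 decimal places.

dQ_d/dP = −84.9/(2√P) = -7.01677. At P = 36.6, Q_d = 452.773.
Ed = (dQ_d/dP)·(P/Q_d) = (-7.01677) × (36.6/452.773) = -0.5672…

-0.57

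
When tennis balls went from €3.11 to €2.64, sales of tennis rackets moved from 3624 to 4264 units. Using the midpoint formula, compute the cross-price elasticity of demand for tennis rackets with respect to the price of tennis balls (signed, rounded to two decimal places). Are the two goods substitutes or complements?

-0.99; complements

%ΔQ_{tennis rackets} = (4264 − 3624)/avg = 640/3944 = 0.162271…
%ΔP_{tennis balls} = (2.64 − 3.11)/avg = -0.47/2.875 = -0.163478…
E_cross = (640/3944) / (-0.47/2.875) = -0.9926…
E_cross < 0 ⇒ the goods are complements.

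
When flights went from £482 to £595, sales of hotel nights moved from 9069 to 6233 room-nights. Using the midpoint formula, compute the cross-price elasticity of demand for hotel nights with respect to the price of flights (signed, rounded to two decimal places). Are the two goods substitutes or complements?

%ΔQ_{hotel nights} = (6233 − 9069)/avg = -2836/7651 = -0.370670…
%ΔP_{flights} = (595 − 482)/avg = 113/538.5 = 0.209842…
E_cross = (-2836/7651) / (113/538.5) = -1.7664…
E_cross < 0 ⇒ the goods are complements.

-1.77; complements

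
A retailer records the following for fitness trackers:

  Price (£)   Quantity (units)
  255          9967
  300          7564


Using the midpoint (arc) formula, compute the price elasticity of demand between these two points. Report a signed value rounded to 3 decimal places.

-1.691

%ΔQ = (7564 − 9967) / [(9967 + 7564)/2] = -2403/8765.5 = -0.274142…
%ΔP = (300 − 255) / [(255 + 300)/2] = 45/277.5 = 0.162162…
Arc Ed = %ΔQ / %ΔP = (-2403/8765.5) / (45/277.5) = -1.69054…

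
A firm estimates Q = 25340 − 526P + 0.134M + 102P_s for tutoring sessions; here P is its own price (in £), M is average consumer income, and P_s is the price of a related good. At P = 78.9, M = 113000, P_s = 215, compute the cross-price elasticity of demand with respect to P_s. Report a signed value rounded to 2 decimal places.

At the given values, Q = 25340 − 526(78.9) + 0.134(113000) + 102(215) = 20910.6.
∂Q/∂P_s = 102.
E = (102) × (215/20910.6) = 1.0487…

1.05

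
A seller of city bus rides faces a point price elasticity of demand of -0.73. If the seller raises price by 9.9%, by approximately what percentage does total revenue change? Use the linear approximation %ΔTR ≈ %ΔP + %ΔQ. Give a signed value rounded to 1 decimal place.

+2.7%

%ΔQ ≈ Ed × %ΔP = (-0.73) × (+9.9%) = -7.2270%
%ΔTR ≈ %ΔP + %ΔQ = (+9.9%) + (-7.2270%) = +2.6730%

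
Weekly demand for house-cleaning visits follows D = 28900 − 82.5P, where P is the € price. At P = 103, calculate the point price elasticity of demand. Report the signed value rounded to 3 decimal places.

dD/dP = −82.5. At P = 103, D = 28900 − 82.5(103) = 20402.5.
Ed = (dD/dP)·(P/D) = −82.5 × (103/20402.5) = -0.41649…

-0.416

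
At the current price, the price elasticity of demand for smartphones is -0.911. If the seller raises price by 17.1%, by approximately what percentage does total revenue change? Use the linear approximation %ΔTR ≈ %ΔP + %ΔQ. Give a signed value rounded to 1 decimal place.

%ΔQ ≈ Ed × %ΔP = (-0.911) × (+17.1%) = -15.5781%
%ΔTR ≈ %ΔP + %ΔQ = (+17.1%) + (-15.5781%) = +1.5219%

+1.5%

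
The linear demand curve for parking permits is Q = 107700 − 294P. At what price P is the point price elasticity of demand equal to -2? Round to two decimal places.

244.22

Ed = −294P/(107700 − 294P). Set this equal to -2:
294P = 2·(107700 − 294P) ⇒ 294P(1 + 2) = 2·107700
P = 2·107700 / (294·3) = 244.2176…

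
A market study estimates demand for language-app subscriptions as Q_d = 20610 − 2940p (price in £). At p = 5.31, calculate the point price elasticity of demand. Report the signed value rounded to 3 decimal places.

dQ_d/dp = −2940. At p = 5.31, Q_d = 20610 − 2940(5.31) = 4998.6.
Ed = (dQ_d/dp)·(p/Q_d) = −2940 × (5.31/4998.6) = -3.12315…

-3.123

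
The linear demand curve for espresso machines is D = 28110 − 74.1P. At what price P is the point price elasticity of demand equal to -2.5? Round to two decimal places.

Ed = −74.1P/(28110 − 74.1P). Set this equal to -2.5:
74.1P = 2.5·(28110 − 74.1P) ⇒ 74.1P(1 + 2.5) = 2.5·28110
P = 2.5·28110 / (74.1·3.5) = 270.9658…

270.97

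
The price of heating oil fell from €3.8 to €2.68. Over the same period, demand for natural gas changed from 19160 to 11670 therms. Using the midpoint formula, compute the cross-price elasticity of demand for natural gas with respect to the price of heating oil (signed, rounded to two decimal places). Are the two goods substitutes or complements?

%ΔQ_{natural gas} = (11670 − 19160)/avg = -7490/15415 = -0.485890…
%ΔP_{heating oil} = (2.68 − 3.8)/avg = -1.12/3.24 = -0.345679…
E_cross = (-7490/15415) / (-1.12/3.24) = 1.4056…
E_cross > 0 ⇒ the goods are substitutes.

1.41; substitutes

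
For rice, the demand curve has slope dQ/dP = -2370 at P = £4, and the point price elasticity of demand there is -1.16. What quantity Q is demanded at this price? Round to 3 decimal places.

8172.414

Ed = (dQ/dP)·(P/Q) ⇒ Q = (dQ/dP)·P/Ed = (-2370)·4/(-1.16) = 8172.41379…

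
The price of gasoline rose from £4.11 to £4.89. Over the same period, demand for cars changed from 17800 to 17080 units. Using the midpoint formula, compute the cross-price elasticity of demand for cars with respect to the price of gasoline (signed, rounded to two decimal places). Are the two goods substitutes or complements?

-0.24; complements

%ΔQ_{cars} = (17080 − 17800)/avg = -720/17440 = -0.041284…
%ΔP_{gasoline} = (4.89 − 4.11)/avg = 0.78/4.5 = 0.173333…
E_cross = (-720/17440) / (0.78/4.5) = -0.2381…
E_cross < 0 ⇒ the goods are complements.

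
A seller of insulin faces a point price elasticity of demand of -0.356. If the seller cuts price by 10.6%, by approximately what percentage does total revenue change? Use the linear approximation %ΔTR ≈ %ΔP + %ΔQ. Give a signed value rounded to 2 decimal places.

%ΔQ ≈ Ed × %ΔP = (-0.356) × (-10.6%) = +3.7736%
%ΔTR ≈ %ΔP + %ΔQ = (-10.6%) + (+3.7736%) = -6.8264%

-6.83%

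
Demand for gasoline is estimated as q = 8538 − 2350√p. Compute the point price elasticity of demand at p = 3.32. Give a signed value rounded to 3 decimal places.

dq/dp = −2350/(2√p) = -644.865. At p = 3.32, q = 4256.1.
Ed = (dq/dp)·(p/q) = (-644.865) × (3.32/4256.1) = -0.50303…

-0.503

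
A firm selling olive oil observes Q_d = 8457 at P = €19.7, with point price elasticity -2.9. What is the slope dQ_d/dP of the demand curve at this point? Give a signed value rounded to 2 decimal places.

Ed = (dQ_d/dP)·(P/Q_d) ⇒ dQ_d/dP = Ed·Q_d/P = (-2.9)·8457/19.7 = -1244.9390…

-1244.94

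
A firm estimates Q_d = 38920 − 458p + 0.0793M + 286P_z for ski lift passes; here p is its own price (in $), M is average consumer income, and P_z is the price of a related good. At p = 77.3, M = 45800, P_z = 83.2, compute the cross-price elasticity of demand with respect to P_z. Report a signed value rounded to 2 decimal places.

0.77

At the given values, Q_d = 38920 − 458(77.3) + 0.0793(45800) + 286(83.2) = 30943.74.
∂Q_d/∂P_z = 286.
E = (286) × (83.2/30943.74) = 0.7689…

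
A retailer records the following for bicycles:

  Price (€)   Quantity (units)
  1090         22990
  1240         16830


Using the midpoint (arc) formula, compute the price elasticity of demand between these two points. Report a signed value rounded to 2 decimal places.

%ΔQ = (16830 − 22990) / [(22990 + 16830)/2] = -6160/19910 = -0.309392…
%ΔP = (1240 − 1090) / [(1090 + 1240)/2] = 150/1165 = 0.128755…
Arc Ed = %ΔQ / %ΔP = (-6160/19910) / (150/1165) = -2.4029…

-2.40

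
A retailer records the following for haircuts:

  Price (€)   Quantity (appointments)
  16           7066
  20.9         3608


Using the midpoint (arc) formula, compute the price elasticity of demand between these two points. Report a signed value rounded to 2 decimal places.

-2.44

%ΔQ = (3608 − 7066) / [(7066 + 3608)/2] = -3458/5337 = -0.647929…
%ΔP = (20.9 − 16) / [(16 + 20.9)/2] = 4.9/18.45 = 0.265582…
Arc Ed = %ΔQ / %ΔP = (-3458/5337) / (4.9/18.45) = -2.4396…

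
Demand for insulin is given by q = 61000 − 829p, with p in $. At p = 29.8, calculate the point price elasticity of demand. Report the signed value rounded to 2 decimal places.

dq/dp = −829. At p = 29.8, q = 61000 − 829(29.8) = 36295.8.
Ed = (dq/dp)·(p/q) = −829 × (29.8/36295.8) = -0.6806…

-0.68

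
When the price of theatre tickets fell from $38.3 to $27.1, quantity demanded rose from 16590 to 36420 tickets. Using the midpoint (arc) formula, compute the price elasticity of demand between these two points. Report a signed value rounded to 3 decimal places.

%ΔQ = (36420 − 16590) / [(16590 + 36420)/2] = 19830/26505 = 0.748160…
%ΔP = (27.1 − 38.3) / [(38.3 + 27.1)/2] = -11.2/32.7 = -0.342507…
Arc Ed = %ΔQ / %ΔP = (19830/26505) / (-11.2/32.7) = -2.18436…

-2.184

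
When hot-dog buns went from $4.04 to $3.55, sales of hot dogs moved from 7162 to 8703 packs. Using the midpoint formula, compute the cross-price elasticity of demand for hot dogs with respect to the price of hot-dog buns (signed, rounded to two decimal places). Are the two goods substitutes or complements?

-1.50; complements

%ΔQ_{hot dogs} = (8703 − 7162)/avg = 1541/7932.5 = 0.194264…
%ΔP_{hot-dog buns} = (3.55 − 4.04)/avg = -0.49/3.795 = -0.129117…
E_cross = (1541/7932.5) / (-0.49/3.795) = -1.5045…
E_cross < 0 ⇒ the goods are complements.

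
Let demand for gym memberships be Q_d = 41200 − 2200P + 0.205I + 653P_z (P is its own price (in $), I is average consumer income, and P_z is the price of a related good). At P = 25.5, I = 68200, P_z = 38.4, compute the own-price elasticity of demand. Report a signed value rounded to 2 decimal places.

-2.32

At the given values, Q_d = 41200 − 2200(25.5) + 0.205(68200) + 653(38.4) = 24156.2.
∂Q_d/∂P = −2200.
E = (-2200) × (25.5/24156.2) = -2.3223…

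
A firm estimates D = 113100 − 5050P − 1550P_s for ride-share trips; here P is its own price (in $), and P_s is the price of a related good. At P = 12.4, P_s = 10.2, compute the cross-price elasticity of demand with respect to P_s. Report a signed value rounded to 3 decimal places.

-0.456

At the given values, D = 113100 − 5050(12.4) − 1550(10.2) = 34670.
∂D/∂P_s = -1550.
E = (-1550) × (10.2/34670) = -0.45601…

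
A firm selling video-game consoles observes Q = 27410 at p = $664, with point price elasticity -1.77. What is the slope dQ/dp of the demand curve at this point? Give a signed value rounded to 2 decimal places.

Ed = (dQ/dp)·(p/Q) ⇒ dQ/dp = Ed·Q/p = (-1.77)·27410/664 = -73.0658…

-73.07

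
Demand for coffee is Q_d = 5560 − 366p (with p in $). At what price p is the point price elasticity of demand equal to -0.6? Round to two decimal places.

Ed = −366p/(5560 − 366p). Set this equal to -0.6:
366p = 0.6·(5560 − 366p) ⇒ 366p(1 + 0.6) = 0.6·5560
p = 0.6·5560 / (366·1.6) = 5.6967…

5.70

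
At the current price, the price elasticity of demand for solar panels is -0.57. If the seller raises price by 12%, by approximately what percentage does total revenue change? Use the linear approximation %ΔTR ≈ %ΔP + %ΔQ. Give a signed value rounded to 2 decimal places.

+5.16%

%ΔQ ≈ Ed × %ΔP = (-0.57) × (+12%) = -6.8400%
%ΔTR ≈ %ΔP + %ΔQ = (+12%) + (-6.8400%) = +5.1600%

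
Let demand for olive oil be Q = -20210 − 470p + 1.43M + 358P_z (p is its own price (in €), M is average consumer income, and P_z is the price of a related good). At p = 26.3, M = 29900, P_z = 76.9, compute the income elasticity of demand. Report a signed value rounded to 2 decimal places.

1.13

At the given values, Q = -20210 − 470(26.3) + 1.43(29900) + 358(76.9) = 37716.2.
∂Q/∂M = 1.43.
E = (1.43) × (29900/37716.2) = 1.1336…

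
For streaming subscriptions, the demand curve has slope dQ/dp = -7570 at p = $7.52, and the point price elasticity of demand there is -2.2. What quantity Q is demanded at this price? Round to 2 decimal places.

Ed = (dQ/dp)·(p/Q) ⇒ Q = (dQ/dp)·p/Ed = (-7570)·7.52/(-2.2) = 25875.6363…

25875.64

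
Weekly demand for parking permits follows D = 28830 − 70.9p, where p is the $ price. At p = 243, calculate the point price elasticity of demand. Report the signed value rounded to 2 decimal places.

dD/dp = −70.9. At p = 243, D = 28830 − 70.9(243) = 11601.3.
Ed = (dD/dp)·(p/D) = −70.9 × (243/11601.3) = -1.4850…

-1.49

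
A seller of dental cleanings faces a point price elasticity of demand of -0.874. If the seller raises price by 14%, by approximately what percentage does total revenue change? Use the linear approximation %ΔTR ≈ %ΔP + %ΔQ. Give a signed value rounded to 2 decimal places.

+1.76%

%ΔQ ≈ Ed × %ΔP = (-0.874) × (+14%) = -12.2360%
%ΔTR ≈ %ΔP + %ΔQ = (+14%) + (-12.2360%) = +1.7640%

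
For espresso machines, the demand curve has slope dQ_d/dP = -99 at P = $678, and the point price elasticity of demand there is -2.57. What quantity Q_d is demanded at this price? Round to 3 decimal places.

Ed = (dQ_d/dP)·(P/Q_d) ⇒ Q_d = (dQ_d/dP)·P/Ed = (-99)·678/(-2.57) = 26117.50972…

26117.510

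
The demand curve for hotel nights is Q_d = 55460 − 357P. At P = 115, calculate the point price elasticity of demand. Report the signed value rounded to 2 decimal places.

dQ_d/dP = −357. At P = 115, Q_d = 55460 − 357(115) = 14405.
Ed = (dQ_d/dP)·(P/Q_d) = −357 × (115/14405) = -2.8500…

-2.85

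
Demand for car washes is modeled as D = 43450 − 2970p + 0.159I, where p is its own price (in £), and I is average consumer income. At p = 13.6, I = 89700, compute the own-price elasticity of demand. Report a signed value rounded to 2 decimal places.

-2.33

At the given values, D = 43450 − 2970(13.6) + 0.159(89700) = 17320.3.
∂D/∂p = −2970.
E = (-2970) × (13.6/17320.3) = -2.3320…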